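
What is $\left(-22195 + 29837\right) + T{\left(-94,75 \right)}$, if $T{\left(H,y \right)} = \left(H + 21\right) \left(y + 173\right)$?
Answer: $-10462$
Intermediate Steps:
$T{\left(H,y \right)} = \left(21 + H\right) \left(173 + y\right)$
$\left(-22195 + 29837\right) + T{\left(-94,75 \right)} = \left(-22195 + 29837\right) + \left(3633 + 21 \cdot 75 + 173 \left(-94\right) - 7050\right) = 7642 + \left(3633 + 1575 - 16262 - 7050\right) = 7642 - 18104 = -10462$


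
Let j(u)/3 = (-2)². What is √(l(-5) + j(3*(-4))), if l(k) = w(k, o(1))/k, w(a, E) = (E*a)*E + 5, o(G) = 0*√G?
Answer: √11 ≈ 3.3166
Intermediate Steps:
o(G) = 0
w(a, E) = 5 + a*E² (w(a, E) = a*E² + 5 = 5 + a*E²)
j(u) = 12 (j(u) = 3*(-2)² = 3*4 = 12)
l(k) = 5/k (l(k) = (5 + k*0²)/k = (5 + k*0)/k = (5 + 0)/k = 5/k)
√(l(-5) + j(3*(-4))) = √(5/(-5) + 12) = √(5*(-⅕) + 12) = √(-1 + 12) = √11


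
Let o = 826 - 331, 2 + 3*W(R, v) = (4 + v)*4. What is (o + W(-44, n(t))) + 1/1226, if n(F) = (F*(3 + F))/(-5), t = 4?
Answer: 3017191/6130 ≈ 492.20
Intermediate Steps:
n(F) = -F*(3 + F)/5 (n(F) = (F*(3 + F))*(-1/5) = -F*(3 + F)/5)
W(R, v) = 14/3 + 4*v/3 (W(R, v) = -2/3 + ((4 + v)*4)/3 = -2/3 + (16 + 4*v)/3 = -2/3 + (16/3 + 4*v/3) = 14/3 + 4*v/3)
o = 495
(o + W(-44, n(t))) + 1/1226 = (495 + (14/3 + 4*(-1/5*4*(3 + 4))/3)) + 1/1226 = (495 + (14/3 + 4*(-1/5*4*7)/3)) + 1/1226 = (495 + (14/3 + (4/3)*(-28/5))) + 1/1226 = (495 + (14/3 - 112/15)) + 1/1226 = (495 - 14/5) + 1/1226 = 2461/5 + 1/1226 = 3017191/6130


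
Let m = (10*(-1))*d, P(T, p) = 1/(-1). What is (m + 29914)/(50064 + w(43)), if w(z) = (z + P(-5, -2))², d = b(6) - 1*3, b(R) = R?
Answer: 7471/12957 ≈ 0.57660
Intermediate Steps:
P(T, p) = -1
d = 3 (d = 6 - 1*3 = 6 - 3 = 3)
w(z) = (-1 + z)² (w(z) = (z - 1)² = (-1 + z)²)
m = -30 (m = (10*(-1))*3 = -10*3 = -30)
(m + 29914)/(50064 + w(43)) = (-30 + 29914)/(50064 + (-1 + 43)²) = 29884/(50064 + 42²) = 29884/(50064 + 1764) = 29884/51828 = 29884*(1/51828) = 7471/12957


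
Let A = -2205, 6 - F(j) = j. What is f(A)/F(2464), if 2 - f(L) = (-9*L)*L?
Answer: -43758227/2458 ≈ -17802.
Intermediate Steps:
F(j) = 6 - j
f(L) = 2 + 9*L² (f(L) = 2 - (-9*L)*L = 2 - (-9)*L² = 2 + 9*L²)
f(A)/F(2464) = (2 + 9*(-2205)²)/(6 - 1*2464) = (2 + 9*4862025)/(6 - 2464) = (2 + 43758225)/(-2458) = 43758227*(-1/2458) = -43758227/2458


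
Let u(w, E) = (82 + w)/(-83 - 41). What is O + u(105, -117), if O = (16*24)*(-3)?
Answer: -143035/124 ≈ -1153.5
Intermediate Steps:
u(w, E) = -41/62 - w/124 (u(w, E) = (82 + w)/(-124) = (82 + w)*(-1/124) = -41/62 - w/124)
O = -1152 (O = 384*(-3) = -1152)
O + u(105, -117) = -1152 + (-41/62 - 1/124*105) = -1152 + (-41/62 - 105/124) = -1152 - 187/124 = -143035/124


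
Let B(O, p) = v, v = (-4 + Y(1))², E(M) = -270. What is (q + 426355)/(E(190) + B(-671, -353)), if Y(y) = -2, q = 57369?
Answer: -241862/117 ≈ -2067.2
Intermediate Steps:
v = 36 (v = (-4 - 2)² = (-6)² = 36)
B(O, p) = 36
(q + 426355)/(E(190) + B(-671, -353)) = (57369 + 426355)/(-270 + 36) = 483724/(-234) = 483724*(-1/234) = -241862/117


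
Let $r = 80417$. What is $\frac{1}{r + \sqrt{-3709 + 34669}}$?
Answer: $\frac{80417}{6466862929} - \frac{12 \sqrt{215}}{6466862929} \approx 1.2408 \cdot 10^{-5}$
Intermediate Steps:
$\frac{1}{r + \sqrt{-3709 + 34669}} = \frac{1}{80417 + \sqrt{-3709 + 34669}} = \frac{1}{80417 + \sqrt{30960}} = \frac{1}{80417 + 12 \sqrt{215}}$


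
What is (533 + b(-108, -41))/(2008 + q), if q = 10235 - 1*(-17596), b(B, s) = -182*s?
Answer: 7995/29839 ≈ 0.26794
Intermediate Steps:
q = 27831 (q = 10235 + 17596 = 27831)
(533 + b(-108, -41))/(2008 + q) = (533 - 182*(-41))/(2008 + 27831) = (533 + 7462)/29839 = 7995*(1/29839) = 7995/29839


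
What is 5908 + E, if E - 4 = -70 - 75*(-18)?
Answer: 7192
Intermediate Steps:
E = 1284 (E = 4 + (-70 - 75*(-18)) = 4 + (-70 + 1350) = 4 + 1280 = 1284)
5908 + E = 5908 + 1284 = 7192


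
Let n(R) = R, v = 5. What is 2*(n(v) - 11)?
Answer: -12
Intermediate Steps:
2*(n(v) - 11) = 2*(5 - 11) = 2*(-6) = -12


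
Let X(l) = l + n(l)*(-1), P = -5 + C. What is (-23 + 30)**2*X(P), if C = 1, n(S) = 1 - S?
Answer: -441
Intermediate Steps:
P = -4 (P = -5 + 1 = -4)
X(l) = -1 + 2*l (X(l) = l + (1 - l)*(-1) = l + (-1 + l) = -1 + 2*l)
(-23 + 30)**2*X(P) = (-23 + 30)**2*(-1 + 2*(-4)) = 7**2*(-1 - 8) = 49*(-9) = -441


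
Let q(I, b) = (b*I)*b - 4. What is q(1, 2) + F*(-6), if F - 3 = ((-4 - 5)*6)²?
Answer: -17514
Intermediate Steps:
q(I, b) = -4 + I*b² (q(I, b) = (I*b)*b - 4 = I*b² - 4 = -4 + I*b²)
F = 2919 (F = 3 + ((-4 - 5)*6)² = 3 + (-9*6)² = 3 + (-54)² = 3 + 2916 = 2919)
q(1, 2) + F*(-6) = (-4 + 1*2²) + 2919*(-6) = (-4 + 1*4) - 17514 = (-4 + 4) - 17514 = 0 - 17514 = -17514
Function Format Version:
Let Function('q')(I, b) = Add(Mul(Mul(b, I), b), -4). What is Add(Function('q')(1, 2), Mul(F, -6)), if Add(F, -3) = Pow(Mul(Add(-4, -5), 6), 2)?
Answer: -17514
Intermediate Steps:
Function('q')(I, b) = Add(-4, Mul(I, Pow(b, 2))) (Function('q')(I, b) = Add(Mul(Mul(I, b), b), -4) = Add(Mul(I, Pow(b, 2)), -4) = Add(-4, Mul(I, Pow(b, 2))))
F = 2919 (F = Add(3, Pow(Mul(Add(-4, -5), 6), 2)) = Add(3, Pow(Mul(-9, 6), 2)) = Add(3, Pow(-54, 2)) = Add(3, 2916) = 2919)
Add(Function('q')(1, 2), Mul(F, -6)) = Add(Add(-4, Mul(1, Pow(2, 2))), Mul(2919, -6)) = Add(Add(-4, Mul(1, 4)), -17514) = Add(Add(-4, 4), -17514) = Add(0, -17514) = -17514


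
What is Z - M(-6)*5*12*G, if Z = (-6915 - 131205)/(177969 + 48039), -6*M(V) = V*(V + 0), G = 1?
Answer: 3384365/9417 ≈ 359.39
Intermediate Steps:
M(V) = -V²/6 (M(V) = -V*(V + 0)/6 = -V*V/6 = -V²/6)
Z = -5755/9417 (Z = -138120/226008 = -138120*1/226008 = -5755/9417 ≈ -0.61113)
Z - M(-6)*5*12*G = -5755/9417 - -⅙*(-6)²*5*12*1 = -5755/9417 - -⅙*36*5*12 = -5755/9417 - (-6*5)*12 = -5755/9417 - (-30)*12 = -5755/9417 - 1*(-360) = -5755/9417 + 360 = 3384365/9417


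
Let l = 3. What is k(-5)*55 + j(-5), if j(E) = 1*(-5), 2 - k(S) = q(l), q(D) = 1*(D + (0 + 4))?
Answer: -280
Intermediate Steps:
q(D) = 4 + D (q(D) = 1*(D + 4) = 1*(4 + D) = 4 + D)
k(S) = -5 (k(S) = 2 - (4 + 3) = 2 - 1*7 = 2 - 7 = -5)
j(E) = -5
k(-5)*55 + j(-5) = -5*55 - 5 = -275 - 5 = -280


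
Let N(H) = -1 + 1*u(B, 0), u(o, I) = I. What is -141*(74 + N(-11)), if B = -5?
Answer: -10293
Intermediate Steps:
N(H) = -1 (N(H) = -1 + 1*0 = -1 + 0 = -1)
-141*(74 + N(-11)) = -141*(74 - 1) = -141*73 = -10293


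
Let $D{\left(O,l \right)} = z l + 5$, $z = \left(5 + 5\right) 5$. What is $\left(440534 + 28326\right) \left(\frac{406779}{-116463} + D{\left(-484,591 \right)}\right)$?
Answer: $\frac{537885129409320}{38821} \approx 1.3856 \cdot 10^{10}$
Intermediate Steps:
$z = 50$ ($z = 10 \cdot 5 = 50$)
$D{\left(O,l \right)} = 5 + 50 l$ ($D{\left(O,l \right)} = 50 l + 5 = 5 + 50 l$)
$\left(440534 + 28326\right) \left(\frac{406779}{-116463} + D{\left(-484,591 \right)}\right) = \left(440534 + 28326\right) \left(\frac{406779}{-116463} + \left(5 + 50 \cdot 591\right)\right) = 468860 \left(406779 \left(- \frac{1}{116463}\right) + \left(5 + 29550\right)\right) = 468860 \left(- \frac{135593}{38821} + 29555\right) = 468860 \cdot \frac{1147219062}{38821} = \frac{537885129409320}{38821}$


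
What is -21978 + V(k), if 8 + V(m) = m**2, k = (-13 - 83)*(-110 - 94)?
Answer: 383511070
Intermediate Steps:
k = 19584 (k = -96*(-204) = 19584)
V(m) = -8 + m**2
-21978 + V(k) = -21978 + (-8 + 19584**2) = -21978 + (-8 + 383533056) = -21978 + 383533048 = 383511070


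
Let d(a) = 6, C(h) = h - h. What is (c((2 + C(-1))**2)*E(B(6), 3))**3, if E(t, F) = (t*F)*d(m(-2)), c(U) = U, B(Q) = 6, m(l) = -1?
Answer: 80621568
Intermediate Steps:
C(h) = 0
E(t, F) = 6*F*t (E(t, F) = (t*F)*6 = (F*t)*6 = 6*F*t)
(c((2 + C(-1))**2)*E(B(6), 3))**3 = ((2 + 0)**2*(6*3*6))**3 = (2**2*108)**3 = (4*108)**3 = 432**3 = 80621568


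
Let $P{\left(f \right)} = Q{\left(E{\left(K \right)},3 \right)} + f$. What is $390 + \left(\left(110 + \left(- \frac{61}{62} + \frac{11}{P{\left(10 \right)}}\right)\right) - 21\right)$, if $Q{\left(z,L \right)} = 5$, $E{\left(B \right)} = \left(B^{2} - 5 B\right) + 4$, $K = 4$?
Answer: $\frac{445237}{930} \approx 478.75$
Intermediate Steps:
$E{\left(B \right)} = 4 + B^{2} - 5 B$
$P{\left(f \right)} = 5 + f$
$390 + \left(\left(110 + \left(- \frac{61}{62} + \frac{11}{P{\left(10 \right)}}\right)\right) - 21\right) = 390 + \left(\left(110 + \left(- \frac{61}{62} + \frac{11}{5 + 10}\right)\right) - 21\right) = 390 + \left(\left(110 + \left(\left(-61\right) \frac{1}{62} + \frac{11}{15}\right)\right) - 21\right) = 390 + \left(\left(110 + \left(- \frac{61}{62} + 11 \cdot \frac{1}{15}\right)\right) - 21\right) = 390 + \left(\left(110 + \left(- \frac{61}{62} + \frac{11}{15}\right)\right) - 21\right) = 390 + \left(\left(110 - \frac{233}{930}\right) - 21\right) = 390 + \left(\frac{102067}{930} - 21\right) = 390 + \frac{82537}{930} = \frac{445237}{930}$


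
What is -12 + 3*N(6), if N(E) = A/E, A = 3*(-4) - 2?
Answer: -19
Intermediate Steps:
A = -14 (A = -12 - 2 = -14)
N(E) = -14/E
-12 + 3*N(6) = -12 + 3*(-14/6) = -12 + 3*(-14*1/6) = -12 + 3*(-7/3) = -12 - 7 = -19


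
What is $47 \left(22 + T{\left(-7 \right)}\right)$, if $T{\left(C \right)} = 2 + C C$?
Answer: $3431$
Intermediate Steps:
$T{\left(C \right)} = 2 + C^{2}$
$47 \left(22 + T{\left(-7 \right)}\right) = 47 \left(22 + \left(2 + \left(-7\right)^{2}\right)\right) = 47 \left(22 + \left(2 + 49\right)\right) = 47 \left(22 + 51\right) = 47 \cdot 73 = 3431$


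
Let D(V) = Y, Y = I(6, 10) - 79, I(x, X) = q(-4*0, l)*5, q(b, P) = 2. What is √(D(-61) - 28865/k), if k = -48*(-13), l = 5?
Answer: I*√2804919/156 ≈ 10.736*I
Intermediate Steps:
I(x, X) = 10 (I(x, X) = 2*5 = 10)
Y = -69 (Y = 10 - 79 = -69)
D(V) = -69
k = 624
√(D(-61) - 28865/k) = √(-69 - 28865/624) = √(-71921/624) = I*√2804919/156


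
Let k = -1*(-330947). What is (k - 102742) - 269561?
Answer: -41356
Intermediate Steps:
k = 330947
(k - 102742) - 269561 = (330947 - 102742) - 269561 = 228205 - 269561 = -41356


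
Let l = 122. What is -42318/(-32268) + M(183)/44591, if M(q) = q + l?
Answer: 5182633/3931318 ≈ 1.3183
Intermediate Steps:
M(q) = 122 + q (M(q) = q + 122 = 122 + q)
-42318/(-32268) + M(183)/44591 = -42318/(-32268) + (122 + 183)/44591 = -42318*(-1/32268) + 305*(1/44591) = 7053/5378 + 5/731 = 5182633/3931318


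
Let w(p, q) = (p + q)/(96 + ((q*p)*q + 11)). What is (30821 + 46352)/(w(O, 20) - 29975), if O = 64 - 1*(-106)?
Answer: -5256021511/2041507135 ≈ -2.5746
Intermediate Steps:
O = 170 (O = 64 + 106 = 170)
w(p, q) = (p + q)/(107 + p*q²) (w(p, q) = (p + q)/(96 + ((p*q)*q + 11)) = (p + q)/(96 + (p*q² + 11)) = (p + q)/(96 + (11 + p*q²)) = (p + q)/(107 + p*q²))
(30821 + 46352)/(w(O, 20) - 29975) = (30821 + 46352)/((170 + 20)/(107 + 170*20²) - 29975) = 77173/(190/(107 + 170*400) - 29975) = 77173/(190/(107 + 68000) - 29975) = 77173/(190/68107 - 29975) = 77173/(-2041507135/68107) = 77173*(-68107/2041507135) = -5256021511/2041507135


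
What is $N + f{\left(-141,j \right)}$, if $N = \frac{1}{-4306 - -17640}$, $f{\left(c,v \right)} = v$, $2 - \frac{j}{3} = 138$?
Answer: $- \frac{5440271}{13334} \approx -408.0$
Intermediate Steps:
$j = -408$ ($j = 6 - 414 = -408$)
$N = \frac{1}{13334}$ ($N = \frac{1}{-4306 + 17640} = \frac{1}{13334} \approx 7.4996 \cdot 10^{-5}$)
$N + f{\left(-141,j \right)} = \frac{1}{13334} - 408 = - \frac{5440271}{13334}$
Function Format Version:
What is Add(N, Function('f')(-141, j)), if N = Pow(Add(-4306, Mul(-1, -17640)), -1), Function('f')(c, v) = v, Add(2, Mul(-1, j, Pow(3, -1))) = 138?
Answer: Rational(-5440271, 13334) ≈ -408.00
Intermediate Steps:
j = -408 (j = Add(6, Mul(-3, 138)) = Add(6, -414) = -408)
N = Rational(1, 13334) (N = Pow(Add(-4306, 17640), -1) = Pow(13334, -1) = Rational(1, 13334) ≈ 7.4996e-5)
Add(N, Function('f')(-141, j)) = Add(Rational(1, 13334), -408) = Rational(-5440271, 13334)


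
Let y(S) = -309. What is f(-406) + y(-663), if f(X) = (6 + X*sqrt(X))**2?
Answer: -66923689 - 4872*I*sqrt(406) ≈ -6.6924e+7 - 98168.0*I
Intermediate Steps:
f(X) = (6 + X**(3/2))**2
f(-406) + y(-663) = (6 + (-406)**(3/2))**2 - 309 = (6 - 406*I*sqrt(406))**2 - 309 = -309 + (6 - 406*I*sqrt(406))**2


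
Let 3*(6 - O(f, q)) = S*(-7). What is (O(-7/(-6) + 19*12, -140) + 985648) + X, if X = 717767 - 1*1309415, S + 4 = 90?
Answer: 1182620/3 ≈ 3.9421e+5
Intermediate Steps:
S = 86 (S = -4 + 90 = 86)
X = -591648 (X = 717767 - 1309415 = -591648)
O(f, q) = 620/3 (O(f, q) = 6 - 86*(-7)/3 = 6 - ⅓*(-602) = 6 + 602/3 = 620/3)
(O(-7/(-6) + 19*12, -140) + 985648) + X = (620/3 + 985648) - 591648 = 2957564/3 - 591648 = 1182620/3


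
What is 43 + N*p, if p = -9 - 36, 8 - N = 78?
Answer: 3193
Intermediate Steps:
N = -70 (N = 8 - 1*78 = 8 - 78 = -70)
p = -45
43 + N*p = 43 - 70*(-45) = 43 + 3150 = 3193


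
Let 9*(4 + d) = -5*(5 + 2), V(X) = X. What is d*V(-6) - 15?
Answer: 97/3 ≈ 32.333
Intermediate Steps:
d = -71/9 (d = -4 + (-5*(5 + 2))/9 = -4 + (-5*7)/9 = -4 + (1/9)*(-35) = -4 - 35/9 = -71/9 ≈ -7.8889)
d*V(-6) - 15 = -71/9*(-6) - 15 = 142/3 - 15 = 97/3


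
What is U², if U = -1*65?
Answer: 4225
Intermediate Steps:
U = -65
U² = (-65)² = 4225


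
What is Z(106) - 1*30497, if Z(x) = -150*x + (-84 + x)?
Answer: -46375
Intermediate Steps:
Z(x) = -84 - 149*x
Z(106) - 1*30497 = (-84 - 149*106) - 1*30497 = (-84 - 15794) - 30497 = -15878 - 30497 = -46375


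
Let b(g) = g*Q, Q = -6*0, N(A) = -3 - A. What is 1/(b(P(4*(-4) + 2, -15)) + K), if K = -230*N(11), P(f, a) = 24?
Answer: 1/3220 ≈ 0.00031056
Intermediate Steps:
Q = 0
b(g) = 0 (b(g) = g*0 = 0)
K = 3220 (K = -230*(-3 - 1*11) = -230*(-3 - 11) = -230*(-14) = 3220)
1/(b(P(4*(-4) + 2, -15)) + K) = 1/(0 + 3220) = 1/3220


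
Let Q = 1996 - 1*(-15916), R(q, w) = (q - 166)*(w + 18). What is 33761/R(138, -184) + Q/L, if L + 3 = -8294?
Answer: 28122863/5509208 ≈ 5.1047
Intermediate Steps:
L = -8297 (L = -3 - 8294 = -8297)
R(q, w) = (-166 + q)*(18 + w)
Q = 17912 (Q = 1996 + 15916 = 17912)
33761/R(138, -184) + Q/L = 33761/(-2988 - 166*(-184) + 18*138 + 138*(-184)) + 17912/(-8297) = 33761/(-2988 + 30544 + 2484 - 25392) + 17912*(-1/8297) = 33761/4648 - 17912/8297 = 33761*(1/4648) - 17912/8297 = 4823/664 - 17912/8297 = 28122863/5509208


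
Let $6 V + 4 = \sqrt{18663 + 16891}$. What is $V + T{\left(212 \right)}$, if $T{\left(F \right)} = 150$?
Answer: $\frac{448}{3} + \frac{\sqrt{35554}}{6} \approx 180.76$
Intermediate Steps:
$V = - \frac{2}{3} + \frac{\sqrt{35554}}{6}$ ($V = - \frac{2}{3} + \frac{\sqrt{18663 + 16891}}{6} = - \frac{2}{3} + \frac{\sqrt{35554}}{6} \approx 30.76$)
$V + T{\left(212 \right)} = \left(- \frac{2}{3} + \frac{\sqrt{35554}}{6}\right) + 150 = \frac{448}{3} + \frac{\sqrt{35554}}{6}$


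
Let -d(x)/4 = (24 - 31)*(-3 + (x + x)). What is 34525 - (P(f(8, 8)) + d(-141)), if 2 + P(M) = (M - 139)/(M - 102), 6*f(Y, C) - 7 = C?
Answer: 8458620/199 ≈ 42506.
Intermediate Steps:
d(x) = -84 + 56*x (d(x) = -4*(24 - 31)*(-3 + (x + x)) = -(-28)*(-3 + 2*x) = -4*(21 - 14*x) = -84 + 56*x)
f(Y, C) = 7/6 + C/6
P(M) = -2 + (-139 + M)/(-102 + M) (P(M) = -2 + (M - 139)/(M - 102) = -2 + (-139 + M)/(-102 + M))
34525 - (P(f(8, 8)) + d(-141)) = 34525 - ((65 - (7/6 + (1/6)*8))/(-102 + (7/6 + (1/6)*8)) + (-84 + 56*(-141))) = 34525 - ((65 - (7/6 + 4/3))/(-102 + (7/6 + 4/3)) + (-84 - 7896)) = 34525 - ((65 - 1*5/2)/(-102 + 5/2) - 7980) = 34525 - ((65 - 5/2)/(-199/2) - 7980) = 34525 - (-2/199*125/2 - 7980) = 34525 - (-125/199 - 7980) = 34525 - 1*(-1588145/199) = 34525 + 1588145/199 = 8458620/199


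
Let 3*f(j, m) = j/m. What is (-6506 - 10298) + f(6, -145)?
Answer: -2436582/145 ≈ -16804.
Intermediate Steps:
f(j, m) = j/(3*m) (f(j, m) = (j/m)/3 = j/(3*m))
(-6506 - 10298) + f(6, -145) = (-6506 - 10298) + (⅓)*6/(-145) = -16804 + (⅓)*6*(-1/145) = -16804 - 2/145 = -2436582/145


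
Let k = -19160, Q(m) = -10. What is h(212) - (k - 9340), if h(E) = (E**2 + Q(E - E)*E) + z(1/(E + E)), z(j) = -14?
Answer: 71310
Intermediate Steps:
h(E) = -14 + E**2 - 10*E (h(E) = (E**2 - 10*E) - 14 = -14 + E**2 - 10*E)
h(212) - (k - 9340) = (-14 + 212**2 - 10*212) - (-19160 - 9340) = (-14 + 44944 - 2120) - 1*(-28500) = 42810 + 28500 = 71310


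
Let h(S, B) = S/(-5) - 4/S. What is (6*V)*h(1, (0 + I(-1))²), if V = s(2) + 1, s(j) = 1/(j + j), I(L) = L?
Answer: -63/2 ≈ -31.500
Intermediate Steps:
s(j) = 1/(2*j)
V = 5/4 (V = (½)/2 + 1 = (½)*(½) + 1 = ¼ + 1 = 5/4 ≈ 1.2500)
h(S, B) = -4/S - S/5 (h(S, B) = S*(-⅕) - 4/S = -S/5 - 4/S = -4/S - S/5)
(6*V)*h(1, (0 + I(-1))²) = (6*(5/4))*(-4/1 - ⅕*1) = 15*(-4*1 - ⅕)/2 = 15*(-4 - ⅕)/2 = (15/2)*(-21/5) = -63/2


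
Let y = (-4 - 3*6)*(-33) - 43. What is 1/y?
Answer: 1/683 ≈ 0.0014641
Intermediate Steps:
y = 683 (y = (-4 - 18)*(-33) - 43 = -22*(-33) - 43 = 726 - 43 = 683)
1/y = 1/683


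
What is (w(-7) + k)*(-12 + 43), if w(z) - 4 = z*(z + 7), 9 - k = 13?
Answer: 0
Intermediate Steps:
k = -4 (k = 9 - 1*13 = 9 - 13 = -4)
w(z) = 4 + z*(7 + z) (w(z) = 4 + z*(z + 7) = 4 + z*(7 + z))
(w(-7) + k)*(-12 + 43) = ((4 + (-7)² + 7*(-7)) - 4)*(-12 + 43) = ((4 + 49 - 49) - 4)*31 = (4 - 4)*31 = 0*31 = 0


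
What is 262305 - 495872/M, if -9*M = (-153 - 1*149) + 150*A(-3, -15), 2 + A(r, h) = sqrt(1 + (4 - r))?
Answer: 11289711681/45601 - 334713600*sqrt(2)/45601 ≈ 2.3720e+5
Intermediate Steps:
A(r, h) = -2 + sqrt(5 - r) (A(r, h) = -2 + sqrt(1 + (4 - r)) = -2 + sqrt(5 - r))
M = 602/9 - 100*sqrt(2)/3 (M = -((-153 - 1*149) + 150*(-2 + sqrt(5 - 1*(-3))))/9 = -((-153 - 149) + 150*(-2 + sqrt(5 + 3)))/9 = -(-302 + 150*(-2 + sqrt(8)))/9 = -(-302 + 150*(-2 + 2*sqrt(2)))/9 = -(-302 + (-300 + 300*sqrt(2)))/9 = -(-602 + 300*sqrt(2))/9 = 602/9 - 100*sqrt(2)/3 ≈ 19.748)
262305 - 495872/M = 262305 - 495872/(602/9 - 100*sqrt(2)/3)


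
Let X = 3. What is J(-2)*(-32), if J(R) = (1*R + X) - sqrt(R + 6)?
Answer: 32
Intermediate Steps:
J(R) = 3 + R - sqrt(6 + R) (J(R) = (1*R + 3) - sqrt(R + 6) = (R + 3) - sqrt(6 + R) = (3 + R) - sqrt(6 + R) = 3 + R - sqrt(6 + R))
J(-2)*(-32) = (3 - 2 - sqrt(6 - 2))*(-32) = (3 - 2 - sqrt(4))*(-32) = (3 - 2 - 1*2)*(-32) = (3 - 2 - 2)*(-32) = -1*(-32) = 32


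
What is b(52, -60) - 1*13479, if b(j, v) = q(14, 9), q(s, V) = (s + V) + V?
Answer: -13447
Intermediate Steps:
q(s, V) = s + 2*V (q(s, V) = (V + s) + V = s + 2*V)
b(j, v) = 32 (b(j, v) = 14 + 2*9 = 14 + 18 = 32)
b(52, -60) - 1*13479 = 32 - 1*13479 = 32 - 13479 = -13447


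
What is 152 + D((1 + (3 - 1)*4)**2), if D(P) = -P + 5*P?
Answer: 476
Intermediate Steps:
D(P) = 4*P
152 + D((1 + (3 - 1)*4)**2) = 152 + 4*(1 + (3 - 1)*4)**2 = 152 + 4*(1 + 2*4)**2 = 152 + 4*(1 + 8)**2 = 152 + 4*9**2 = 152 + 4*81 = 152 + 324 = 476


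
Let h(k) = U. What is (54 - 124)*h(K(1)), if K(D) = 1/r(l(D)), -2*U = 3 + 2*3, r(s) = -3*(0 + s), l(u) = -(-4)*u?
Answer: 315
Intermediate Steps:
l(u) = 4*u
r(s) = -3*s
U = -9/2 (U = -(3 + 2*3)/2 = -(3 + 6)/2 = -½*9 = -9/2 ≈ -4.5000)
K(D) = -1/(12*D) (K(D) = 1/(-12*D) = -1/(12*D))
h(k) = -9/2
(54 - 124)*h(K(1)) = (54 - 124)*(-9/2) = -70*(-9/2) = 315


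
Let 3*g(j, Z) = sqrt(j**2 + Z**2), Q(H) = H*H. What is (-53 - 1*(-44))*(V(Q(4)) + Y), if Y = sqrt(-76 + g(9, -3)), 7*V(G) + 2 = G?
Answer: -18 - 9*I*sqrt(76 - sqrt(10)) ≈ -18.0 - 76.811*I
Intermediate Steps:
Q(H) = H**2
V(G) = -2/7 + G/7
g(j, Z) = sqrt(Z**2 + j**2)/3 (g(j, Z) = sqrt(j**2 + Z**2)/3 = sqrt(Z**2 + j**2)/3)
Y = sqrt(-76 + sqrt(10)) (Y = sqrt(-76 + sqrt((-3)**2 + 9**2)/3) = sqrt(-76 + sqrt(9 + 81)/3) = sqrt(-76 + sqrt(90)/3) = sqrt(-76 + (3*sqrt(10))/3) = sqrt(-76 + sqrt(10)) ≈ 8.5345*I)
(-53 - 1*(-44))*(V(Q(4)) + Y) = (-53 - 1*(-44))*((-2/7 + (1/7)*4**2) + sqrt(-76 + sqrt(10))) = (-53 + 44)*((-2/7 + (1/7)*16) + sqrt(-76 + sqrt(10))) = -9*((-2/7 + 16/7) + sqrt(-76 + sqrt(10))) = -9*(2 + sqrt(-76 + sqrt(10))) = -18 - 9*sqrt(-76 + sqrt(10))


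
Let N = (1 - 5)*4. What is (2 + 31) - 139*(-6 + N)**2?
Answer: -67243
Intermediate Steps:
N = -16 (N = -4*4 = -16)
(2 + 31) - 139*(-6 + N)**2 = (2 + 31) - 139*(-6 - 16)**2 = 33 - 139*(-22)**2 = 33 - 139*484 = 33 - 67276 = -67243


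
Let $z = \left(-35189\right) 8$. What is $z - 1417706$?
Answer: $-1699218$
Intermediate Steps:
$z = -281512$
$z - 1417706 = -281512 - 1417706 = -1699218$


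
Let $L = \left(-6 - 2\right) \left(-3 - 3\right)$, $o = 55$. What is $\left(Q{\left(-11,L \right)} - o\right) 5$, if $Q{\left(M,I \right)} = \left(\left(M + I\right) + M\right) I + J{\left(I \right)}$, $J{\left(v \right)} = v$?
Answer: $6205$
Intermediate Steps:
$L = 48$ ($L = \left(-8\right) \left(-6\right) = 48$)
$Q{\left(M,I \right)} = I + I \left(I + 2 M\right)$ ($Q{\left(M,I \right)} = \left(\left(M + I\right) + M\right) I + I = \left(\left(I + M\right) + M\right) I + I = \left(I + 2 M\right) I + I = I \left(I + 2 M\right) + I = I + I \left(I + 2 M\right)$)
$\left(Q{\left(-11,L \right)} - o\right) 5 = \left(48 \left(1 + 48 + 2 \left(-11\right)\right) - 55\right) 5 = \left(48 \left(1 + 48 - 22\right) - 55\right) 5 = \left(48 \cdot 27 - 55\right) 5 = \left(1296 - 55\right) 5 = 1241 \cdot 5 = 6205$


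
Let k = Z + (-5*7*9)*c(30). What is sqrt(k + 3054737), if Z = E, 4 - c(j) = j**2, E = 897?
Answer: sqrt(3337874) ≈ 1827.0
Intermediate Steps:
c(j) = 4 - j**2
Z = 897
k = 283137 (k = 897 + (-5*7*9)*(4 - 1*30**2) = 897 + (-35*9)*(4 - 1*900) = 897 - 315*(4 - 900) = 897 - 315*(-896) = 897 + 282240 = 283137)
sqrt(k + 3054737) = sqrt(283137 + 3054737) = sqrt(3337874)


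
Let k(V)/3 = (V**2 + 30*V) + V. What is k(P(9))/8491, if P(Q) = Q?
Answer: 1080/8491 ≈ 0.12719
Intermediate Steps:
k(V) = 3*V**2 + 93*V (k(V) = 3*((V**2 + 30*V) + V) = 3*(V**2 + 31*V) = 3*V**2 + 93*V)
k(P(9))/8491 = (3*9*(31 + 9))/8491 = (3*9*40)*(1/8491) = 1080*(1/8491) = 1080/8491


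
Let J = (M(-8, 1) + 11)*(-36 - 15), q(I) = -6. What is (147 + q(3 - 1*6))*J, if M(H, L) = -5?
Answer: -43146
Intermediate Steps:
J = -306 (J = (-5 + 11)*(-36 - 15) = 6*(-51) = -306)
(147 + q(3 - 1*6))*J = (147 - 6)*(-306) = 141*(-306) = -43146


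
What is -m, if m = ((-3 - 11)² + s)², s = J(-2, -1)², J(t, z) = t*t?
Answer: -44944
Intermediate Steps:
J(t, z) = t²
s = 16 (s = ((-2)²)² = 4² = 16)
m = 44944 (m = ((-3 - 11)² + 16)² = ((-14)² + 16)² = (196 + 16)² = 212² = 44944)
-m = -1*44944 = -44944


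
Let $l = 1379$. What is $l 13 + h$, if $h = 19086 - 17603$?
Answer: $19410$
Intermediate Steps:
$h = 1483$
$l 13 + h = 1379 \cdot 13 + 1483 = 17927 + 1483 = 19410$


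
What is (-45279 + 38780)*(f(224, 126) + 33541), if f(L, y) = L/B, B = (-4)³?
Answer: -435920425/2 ≈ -2.1796e+8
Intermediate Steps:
B = -64
f(L, y) = -L/64 (f(L, y) = L/(-64) = L*(-1/64) = -L/64)
(-45279 + 38780)*(f(224, 126) + 33541) = (-45279 + 38780)*(-1/64*224 + 33541) = -6499*(-7/2 + 33541) = -6499*67075/2 = -435920425/2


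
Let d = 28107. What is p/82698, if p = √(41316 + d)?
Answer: √69423/82698 ≈ 0.0031861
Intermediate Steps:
p = √69423 (p = √(41316 + 28107) = √69423 ≈ 263.48)
p/82698 = √69423/82698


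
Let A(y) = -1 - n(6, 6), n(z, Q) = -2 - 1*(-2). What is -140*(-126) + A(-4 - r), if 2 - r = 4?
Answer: 17639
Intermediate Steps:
r = -2 (r = 2 - 1*4 = 2 - 4 = -2)
n(z, Q) = 0 (n(z, Q) = -2 + 2 = 0)
A(y) = -1 (A(y) = -1 - 1*0 = -1 + 0 = -1)
-140*(-126) + A(-4 - r) = -140*(-126) - 1 = 17640 - 1 = 17639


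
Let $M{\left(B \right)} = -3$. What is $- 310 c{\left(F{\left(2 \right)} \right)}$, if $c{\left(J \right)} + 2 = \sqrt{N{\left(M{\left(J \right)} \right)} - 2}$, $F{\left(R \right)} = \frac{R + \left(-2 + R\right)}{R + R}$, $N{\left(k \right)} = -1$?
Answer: $620 - 310 i \sqrt{3} \approx 620.0 - 536.94 i$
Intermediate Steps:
$F{\left(R \right)} = \frac{-2 + 2 R}{2 R}$
$c{\left(J \right)} = -2 + i \sqrt{3}$ ($c{\left(J \right)} = -2 + \sqrt{-1 - 2} = -2 + \sqrt{-3} = -2 + i \sqrt{3}$)
$- 310 c{\left(F{\left(2 \right)} \right)} = - 310 \left(-2 + i \sqrt{3}\right) = 620 - 310 i \sqrt{3}$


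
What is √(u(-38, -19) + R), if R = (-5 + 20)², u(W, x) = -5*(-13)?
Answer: √290 ≈ 17.029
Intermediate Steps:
u(W, x) = 65
R = 225 (R = 15² = 225)
√(u(-38, -19) + R) = √(65 + 225) = √290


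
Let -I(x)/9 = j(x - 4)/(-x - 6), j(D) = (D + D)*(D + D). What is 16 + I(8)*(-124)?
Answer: -35600/7 ≈ -5085.7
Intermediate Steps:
j(D) = 4*D² (j(D) = (2*D)*(2*D) = 4*D²)
I(x) = -36*(-4 + x)²/(-6 - x) (I(x) = -9*4*(x - 4)²/(-x - 6) = -9*4*(-4 + x)²/(-6 - x) = -36*(-4 + x)²/(-6 - x))
16 + I(8)*(-124) = 16 + (36*(-4 + 8)²/(6 + 8))*(-124) = 16 + (36*4²/14)*(-124) = 16 + (36*16*(1/14))*(-124) = 16 + (288/7)*(-124) = 16 - 35712/7 = -35600/7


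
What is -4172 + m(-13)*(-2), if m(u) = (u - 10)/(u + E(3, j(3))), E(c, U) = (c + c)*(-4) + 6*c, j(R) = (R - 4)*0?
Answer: -79314/19 ≈ -4174.4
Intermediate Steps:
j(R) = 0 (j(R) = (-4 + R)*0 = 0)
E(c, U) = -2*c (E(c, U) = (2*c)*(-4) + 6*c = -8*c + 6*c = -2*c)
m(u) = (-10 + u)/(-6 + u) (m(u) = (u - 10)/(u - 2*3) = (-10 + u)/(u - 6) = (-10 + u)/(-6 + u))
-4172 + m(-13)*(-2) = -4172 + ((-10 - 13)/(-6 - 13))*(-2) = -4172 + (-23/(-19))*(-2) = -4172 - 1/19*(-23)*(-2) = -4172 + (23/19)*(-2) = -4172 - 46/19 = -79314/19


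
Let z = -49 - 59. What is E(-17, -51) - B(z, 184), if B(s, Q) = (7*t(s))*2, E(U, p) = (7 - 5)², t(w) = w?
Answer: 1516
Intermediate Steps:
z = -108
E(U, p) = 4 (E(U, p) = 2² = 4)
B(s, Q) = 14*s (B(s, Q) = (7*s)*2 = 14*s)
E(-17, -51) - B(z, 184) = 4 - 14*(-108) = 4 - 1*(-1512) = 4 + 1512 = 1516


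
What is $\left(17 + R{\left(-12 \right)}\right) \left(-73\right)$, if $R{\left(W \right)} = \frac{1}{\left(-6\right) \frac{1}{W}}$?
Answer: $-1387$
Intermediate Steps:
$R{\left(W \right)} = - \frac{W}{6}$
$\left(17 + R{\left(-12 \right)}\right) \left(-73\right) = \left(17 - -2\right) \left(-73\right) = \left(17 + 2\right) \left(-73\right) = 19 \left(-73\right) = -1387$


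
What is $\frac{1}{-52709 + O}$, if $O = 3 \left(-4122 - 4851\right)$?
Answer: $- \frac{1}{79628} \approx -1.2558 \cdot 10^{-5}$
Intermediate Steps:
$O = -26919$ ($O = 3 \left(-4122 - 4851\right) = 3 \left(-8973\right) = -26919$)
$\frac{1}{-52709 + O} = \frac{1}{-52709 - 26919} = \frac{1}{-79628} = - \frac{1}{79628}$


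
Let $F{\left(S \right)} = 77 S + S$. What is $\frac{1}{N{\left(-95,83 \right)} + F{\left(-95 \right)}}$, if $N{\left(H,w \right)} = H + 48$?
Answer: $- \frac{1}{7457} \approx -0.0001341$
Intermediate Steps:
$F{\left(S \right)} = 78 S$
$N{\left(H,w \right)} = 48 + H$
$\frac{1}{N{\left(-95,83 \right)} + F{\left(-95 \right)}} = \frac{1}{\left(48 - 95\right) + 78 \left(-95\right)} = \frac{1}{-47 - 7410} = \frac{1}{-7457} = - \frac{1}{7457}$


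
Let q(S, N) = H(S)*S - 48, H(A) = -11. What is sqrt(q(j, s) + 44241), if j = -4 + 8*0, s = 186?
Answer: sqrt(44237) ≈ 210.33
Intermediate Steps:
j = -4 (j = -4 + 0 = -4)
q(S, N) = -48 - 11*S (q(S, N) = -11*S - 48 = -48 - 11*S)
sqrt(q(j, s) + 44241) = sqrt((-48 - 11*(-4)) + 44241) = sqrt((-48 + 44) + 44241) = sqrt(-4 + 44241) = sqrt(44237)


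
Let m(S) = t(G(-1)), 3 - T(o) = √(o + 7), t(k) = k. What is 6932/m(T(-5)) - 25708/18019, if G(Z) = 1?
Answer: 124882000/18019 ≈ 6930.6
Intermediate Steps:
T(o) = 3 - √(7 + o) (T(o) = 3 - √(o + 7) = 3 - √(7 + o))
m(S) = 1
6932/m(T(-5)) - 25708/18019 = 6932/1 - 25708/18019 = 6932*1 - 25708*1/18019 = 6932 - 25708/18019 = 124882000/18019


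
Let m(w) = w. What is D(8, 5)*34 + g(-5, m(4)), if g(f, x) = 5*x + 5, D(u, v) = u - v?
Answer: 127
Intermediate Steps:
g(f, x) = 5 + 5*x
D(8, 5)*34 + g(-5, m(4)) = (8 - 1*5)*34 + (5 + 5*4) = (8 - 5)*34 + (5 + 20) = 3*34 + 25 = 102 + 25 = 127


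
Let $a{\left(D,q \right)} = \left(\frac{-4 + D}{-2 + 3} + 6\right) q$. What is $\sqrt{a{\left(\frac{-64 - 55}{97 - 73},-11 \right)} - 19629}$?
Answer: $\frac{i \sqrt{2821890}}{12} \approx 139.99 i$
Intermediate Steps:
$a{\left(D,q \right)} = q \left(2 + D\right)$ ($a{\left(D,q \right)} = \left(\frac{-4 + D}{1} + 6\right) q = \left(\left(-4 + D\right) 1 + 6\right) q = \left(\left(-4 + D\right) + 6\right) q = \left(2 + D\right) q = q \left(2 + D\right)$)
$\sqrt{a{\left(\frac{-64 - 55}{97 - 73},-11 \right)} - 19629} = \sqrt{- 11 \left(2 + \frac{-64 - 55}{97 - 73}\right) - 19629} = \sqrt{- 11 \left(2 - \frac{119}{24}\right) - 19629} = \sqrt{\left(-11\right) \left(- \frac{71}{24}\right) - 19629} = \sqrt{\frac{781}{24} - 19629} = \sqrt{- \frac{470315}{24}} = \frac{i \sqrt{2821890}}{12}$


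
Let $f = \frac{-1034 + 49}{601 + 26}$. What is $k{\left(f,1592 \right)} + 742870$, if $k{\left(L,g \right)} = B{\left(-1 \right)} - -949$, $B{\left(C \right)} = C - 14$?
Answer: $743804$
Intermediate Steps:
$f = - \frac{985}{627} \approx -1.571$
$B{\left(C \right)} = -14 + C$ ($B{\left(C \right)} = C - 14 = -14 + C$)
$k{\left(L,g \right)} = 934$ ($k{\left(L,g \right)} = \left(-14 - 1\right) - -949 = -15 + 949 = 934$)
$k{\left(f,1592 \right)} + 742870 = 934 + 742870 = 743804$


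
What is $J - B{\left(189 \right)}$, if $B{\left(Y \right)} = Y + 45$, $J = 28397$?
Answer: $28163$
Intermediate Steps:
$B{\left(Y \right)} = 45 + Y$
$J - B{\left(189 \right)} = 28397 - \left(45 + 189\right) = 28397 - 234 = 28163$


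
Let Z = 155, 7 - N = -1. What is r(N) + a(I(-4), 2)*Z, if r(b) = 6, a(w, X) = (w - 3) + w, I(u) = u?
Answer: -1699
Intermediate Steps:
N = 8 (N = 7 - 1*(-1) = 7 + 1 = 8)
a(w, X) = -3 + 2*w (a(w, X) = (-3 + w) + w = -3 + 2*w)
r(N) + a(I(-4), 2)*Z = 6 + (-3 + 2*(-4))*155 = 6 + (-3 - 8)*155 = 6 - 11*155 = 6 - 1705 = -1699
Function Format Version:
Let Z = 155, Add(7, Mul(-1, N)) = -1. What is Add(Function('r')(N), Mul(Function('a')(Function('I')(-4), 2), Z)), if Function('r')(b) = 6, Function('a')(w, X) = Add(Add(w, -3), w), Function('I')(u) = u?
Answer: -1699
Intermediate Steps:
N = 8 (N = Add(7, Mul(-1, -1)) = Add(7, 1) = 8)
Function('a')(w, X) = Add(-3, Mul(2, w)) (Function('a')(w, X) = Add(Add(-3, w), w) = Add(-3, Mul(2, w)))
Add(Function('r')(N), Mul(Function('a')(Function('I')(-4), 2), Z)) = Add(6, Mul(Add(-3, Mul(2, -4)), 155)) = Add(6, Mul(Add(-3, -8), 155)) = Add(6, Mul(-11, 155)) = Add(6, -1705) = -1699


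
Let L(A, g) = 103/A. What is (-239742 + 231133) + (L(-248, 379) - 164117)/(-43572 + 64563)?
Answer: -44857157831/5205768 ≈ -8616.8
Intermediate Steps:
(-239742 + 231133) + (L(-248, 379) - 164117)/(-43572 + 64563) = (-239742 + 231133) + (103/(-248) - 164117)/(-43572 + 64563) = -8609 + (103*(-1/248) - 164117)/20991 = -8609 + (-103/248 - 164117)*(1/20991) = -8609 - 40701119/248*1/20991 = -8609 - 40701119/5205768 = -44857157831/5205768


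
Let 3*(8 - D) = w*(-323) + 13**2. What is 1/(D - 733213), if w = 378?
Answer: -3/2077690 ≈ -1.4439e-6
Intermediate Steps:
D = 121949/3 (D = 8 - (378*(-323) + 13**2)/3 = 8 - (-122094 + 169)/3 = 8 - 1/3*(-121925) = 8 + 121925/3 = 121949/3 ≈ 40650.)
1/(D - 733213) = 1/(121949/3 - 733213) = 1/(-2077690/3) = -3/2077690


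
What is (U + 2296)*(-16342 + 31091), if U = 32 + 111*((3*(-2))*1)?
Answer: 24512838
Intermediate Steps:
U = -634 (U = 32 + 111*(-6*1) = 32 + 111*(-6) = 32 - 666 = -634)
(U + 2296)*(-16342 + 31091) = (-634 + 2296)*(-16342 + 31091) = 1662*14749 = 24512838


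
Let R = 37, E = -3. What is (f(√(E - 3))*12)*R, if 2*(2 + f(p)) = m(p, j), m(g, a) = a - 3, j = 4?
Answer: -666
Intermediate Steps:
m(g, a) = -3 + a
f(p) = -3/2 (f(p) = -2 + (-3 + 4)/2 = -2 + (½)*1 = -2 + ½ = -3/2)
(f(√(E - 3))*12)*R = -3/2*12*37 = -18*37 = -666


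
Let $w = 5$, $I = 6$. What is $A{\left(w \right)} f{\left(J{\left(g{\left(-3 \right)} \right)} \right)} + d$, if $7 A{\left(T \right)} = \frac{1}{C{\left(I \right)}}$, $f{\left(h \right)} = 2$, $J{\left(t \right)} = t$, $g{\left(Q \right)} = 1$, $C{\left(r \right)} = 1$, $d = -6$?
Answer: $- \frac{40}{7} \approx -5.7143$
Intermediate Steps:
$A{\left(T \right)} = \frac{1}{7}$ ($A{\left(T \right)} = \frac{1}{7 \cdot 1} = \frac{1}{7} \cdot 1 = \frac{1}{7}$)
$A{\left(w \right)} f{\left(J{\left(g{\left(-3 \right)} \right)} \right)} + d = \frac{1}{7} \cdot 2 - 6 = \frac{2}{7} - 6 = - \frac{40}{7}$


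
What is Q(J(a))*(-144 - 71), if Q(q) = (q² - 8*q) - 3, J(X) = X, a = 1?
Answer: 2150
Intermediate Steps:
Q(q) = -3 + q² - 8*q
Q(J(a))*(-144 - 71) = (-3 + 1² - 8*1)*(-144 - 71) = (-3 + 1 - 8)*(-215) = -10*(-215) = 2150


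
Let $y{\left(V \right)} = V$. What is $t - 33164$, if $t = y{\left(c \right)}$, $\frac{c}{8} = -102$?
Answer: $-33980$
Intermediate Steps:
$c = -816$ ($c = 8 \left(-102\right) = -816$)
$t = -816$
$t - 33164 = -816 - 33164 = -33980$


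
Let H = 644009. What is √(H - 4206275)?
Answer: I*√3562266 ≈ 1887.4*I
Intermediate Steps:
√(H - 4206275) = √(644009 - 4206275) = √(-3562266) = I*√3562266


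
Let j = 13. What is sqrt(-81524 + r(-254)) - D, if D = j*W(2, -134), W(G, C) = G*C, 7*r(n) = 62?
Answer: 3484 + I*sqrt(3994242)/7 ≈ 3484.0 + 285.51*I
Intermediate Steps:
r(n) = 62/7 (r(n) = (1/7)*62 = 62/7)
W(G, C) = C*G
D = -3484 (D = 13*(-134*2) = 13*(-268) = -3484)
sqrt(-81524 + r(-254)) - D = sqrt(-81524 + 62/7) - 1*(-3484) = sqrt(-570606/7) + 3484 = I*sqrt(3994242)/7 + 3484 = 3484 + I*sqrt(3994242)/7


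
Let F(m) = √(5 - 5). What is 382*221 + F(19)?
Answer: 84422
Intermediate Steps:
F(m) = 0 (F(m) = √0 = 0)
382*221 + F(19) = 382*221 + 0 = 84422 + 0 = 84422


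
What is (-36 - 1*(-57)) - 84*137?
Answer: -11487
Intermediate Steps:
(-36 - 1*(-57)) - 84*137 = (-36 + 57) - 11508 = 21 - 11508 = -11487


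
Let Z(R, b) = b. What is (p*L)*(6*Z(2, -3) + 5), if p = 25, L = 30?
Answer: -9750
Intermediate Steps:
(p*L)*(6*Z(2, -3) + 5) = (25*30)*(6*(-3) + 5) = 750*(-18 + 5) = 750*(-13) = -9750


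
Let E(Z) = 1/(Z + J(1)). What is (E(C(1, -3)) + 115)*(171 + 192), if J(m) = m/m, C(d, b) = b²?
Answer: 417813/10 ≈ 41781.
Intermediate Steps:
J(m) = 1
E(Z) = 1/(1 + Z) (E(Z) = 1/(Z + 1) = 1/(1 + Z))
(E(C(1, -3)) + 115)*(171 + 192) = (1/(1 + (-3)²) + 115)*(171 + 192) = (1/(1 + 9) + 115)*363 = (1/10 + 115)*363 = (⅒ + 115)*363 = (1151/10)*363 = 417813/10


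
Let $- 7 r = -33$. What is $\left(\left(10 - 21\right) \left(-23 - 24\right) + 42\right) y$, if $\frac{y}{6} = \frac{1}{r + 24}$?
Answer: $\frac{7826}{67} \approx 116.81$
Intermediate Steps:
$r = \frac{33}{7}$ ($r = \left(- \frac{1}{7}\right) \left(-33\right) = \frac{33}{7} \approx 4.7143$)
$y = \frac{14}{67}$ ($y = \frac{6}{\frac{33}{7} + 24} = \frac{6}{\frac{201}{7}} = 6 \cdot \frac{7}{201} = \frac{14}{67} \approx 0.20896$)
$\left(\left(10 - 21\right) \left(-23 - 24\right) + 42\right) y = \left(\left(10 - 21\right) \left(-23 - 24\right) + 42\right) \frac{14}{67} = \left(\left(-11\right) \left(-47\right) + 42\right) \frac{14}{67} = \left(517 + 42\right) \frac{14}{67} = 559 \cdot \frac{14}{67} = \frac{7826}{67}$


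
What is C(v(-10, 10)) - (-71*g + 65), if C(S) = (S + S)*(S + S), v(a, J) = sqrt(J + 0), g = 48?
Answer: 3383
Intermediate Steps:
v(a, J) = sqrt(J)
C(S) = 4*S**2 (C(S) = (2*S)*(2*S) = 4*S**2)
C(v(-10, 10)) - (-71*g + 65) = 4*(sqrt(10))**2 - (-71*48 + 65) = 4*10 - (-3408 + 65) = 40 - 1*(-3343) = 40 + 3343 = 3383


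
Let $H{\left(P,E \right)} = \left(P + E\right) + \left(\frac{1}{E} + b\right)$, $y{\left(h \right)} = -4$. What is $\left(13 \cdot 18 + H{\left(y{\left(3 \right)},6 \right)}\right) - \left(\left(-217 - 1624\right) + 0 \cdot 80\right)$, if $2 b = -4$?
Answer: $\frac{12451}{6} \approx 2075.2$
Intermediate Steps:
$b = -2$ ($b = \frac{1}{2} \left(-4\right) = -2$)
$H{\left(P,E \right)} = -2 + E + P + \frac{1}{E}$ ($H{\left(P,E \right)} = \left(P + E\right) - \left(2 - \frac{1}{E}\right) = \left(E + P\right) - \left(2 - \frac{1}{E}\right) = -2 + E + P + \frac{1}{E}$)
$\left(13 \cdot 18 + H{\left(y{\left(3 \right)},6 \right)}\right) - \left(\left(-217 - 1624\right) + 0 \cdot 80\right) = \left(13 \cdot 18 + \left(-2 + 6 - 4 + \frac{1}{6}\right)\right) - \left(\left(-217 - 1624\right) + 0 \cdot 80\right) = \left(234 + \left(-2 + 6 - 4 + \frac{1}{6}\right)\right) - \left(-1841 + 0\right) = \left(234 + \frac{1}{6}\right) - -1841 = \frac{1405}{6} + 1841 = \frac{12451}{6}$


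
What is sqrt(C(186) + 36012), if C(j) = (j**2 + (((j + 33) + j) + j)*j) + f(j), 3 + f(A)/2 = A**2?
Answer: 2*sqrt(62430) ≈ 499.72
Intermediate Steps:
f(A) = -6 + 2*A**2
C(j) = -6 + 3*j**2 + j*(33 + 3*j) (C(j) = (j**2 + (((j + 33) + j) + j)*j) + (-6 + 2*j**2) = (j**2 + (((33 + j) + j) + j)*j) + (-6 + 2*j**2) = (j**2 + ((33 + 2*j) + j)*j) + (-6 + 2*j**2) = (j**2 + (33 + 3*j)*j) + (-6 + 2*j**2) = (j**2 + j*(33 + 3*j)) + (-6 + 2*j**2) = -6 + 3*j**2 + j*(33 + 3*j))
sqrt(C(186) + 36012) = sqrt((-6 + 6*186**2 + 33*186) + 36012) = sqrt((-6 + 6*34596 + 6138) + 36012) = sqrt((-6 + 207576 + 6138) + 36012) = sqrt(213708 + 36012) = sqrt(249720) = 2*sqrt(62430)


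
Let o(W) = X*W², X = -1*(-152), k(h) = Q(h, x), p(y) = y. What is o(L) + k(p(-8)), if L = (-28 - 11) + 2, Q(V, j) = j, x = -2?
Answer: 208086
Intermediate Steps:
k(h) = -2
X = 152
L = -37 (L = -39 + 2 = -37)
o(W) = 152*W²
o(L) + k(p(-8)) = 152*(-37)² - 2 = 152*1369 - 2 = 208088 - 2 = 208086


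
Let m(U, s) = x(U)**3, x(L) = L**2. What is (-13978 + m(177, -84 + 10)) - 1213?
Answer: 30749609009098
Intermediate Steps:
m(U, s) = U**6 (m(U, s) = (U**2)**3 = U**6)
(-13978 + m(177, -84 + 10)) - 1213 = (-13978 + 177**6) - 1213 = (-13978 + 30749609024289) - 1213 = 30749609010311 - 1213 = 30749609009098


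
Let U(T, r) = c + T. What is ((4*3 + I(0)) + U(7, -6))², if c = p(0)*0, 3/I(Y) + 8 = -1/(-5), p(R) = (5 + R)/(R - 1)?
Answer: 58564/169 ≈ 346.53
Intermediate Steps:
p(R) = (5 + R)/(-1 + R)
I(Y) = -5/13 (I(Y) = 3/(-8 - 1/(-5)) = 3/(-8 - 1*(-⅕)) = 3/(-8 + ⅕) = 3/(-39/5) = 3*(-5/39) = -5/13)
c = 0 (c = ((5 + 0)/(-1 + 0))*0 = (5/(-1))*0 = -1*5*0 = -5*0 = 0)
U(T, r) = T (U(T, r) = 0 + T = T)
((4*3 + I(0)) + U(7, -6))² = ((4*3 - 5/13) + 7)² = ((12 - 5/13) + 7)² = (151/13 + 7)² = (242/13)² = 58564/169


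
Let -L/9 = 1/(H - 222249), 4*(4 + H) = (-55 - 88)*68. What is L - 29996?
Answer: -6739621255/224684 ≈ -29996.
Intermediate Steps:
H = -2435 (H = -4 + ((-55 - 88)*68)/4 = -4 + (-143*68)/4 = -4 + (¼)*(-9724) = -4 - 2431 = -2435)
L = 9/224684 (L = -9/(-2435 - 222249) = -9/(-224684) = -9*(-1/224684) = 9/224684 ≈ 4.0056e-5)
L - 29996 = 9/224684 - 29996 = -6739621255/224684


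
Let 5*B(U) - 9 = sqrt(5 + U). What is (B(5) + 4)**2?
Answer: (29 + sqrt(10))**2/25 ≈ 41.376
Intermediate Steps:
B(U) = 9/5 + sqrt(5 + U)/5
(B(5) + 4)**2 = ((9/5 + sqrt(5 + 5)/5) + 4)**2 = ((9/5 + sqrt(10)/5) + 4)**2 = (29/5 + sqrt(10)/5)**2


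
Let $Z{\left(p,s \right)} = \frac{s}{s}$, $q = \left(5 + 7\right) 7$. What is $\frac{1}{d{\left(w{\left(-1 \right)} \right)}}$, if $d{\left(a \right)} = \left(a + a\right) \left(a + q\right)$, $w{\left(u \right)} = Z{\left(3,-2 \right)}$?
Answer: $\frac{1}{170} \approx 0.0058824$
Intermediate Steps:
$q = 84$ ($q = 12 \cdot 7 = 84$)
$Z{\left(p,s \right)} = 1$
$w{\left(u \right)} = 1$
$d{\left(a \right)} = 2 a \left(84 + a\right)$ ($d{\left(a \right)} = \left(a + a\right) \left(a + 84\right) = 2 a \left(84 + a\right)$)
$\frac{1}{d{\left(w{\left(-1 \right)} \right)}} = \frac{1}{2 \cdot 1 \left(84 + 1\right)} = \frac{1}{2 \cdot 1 \cdot 85} = \frac{1}{170}$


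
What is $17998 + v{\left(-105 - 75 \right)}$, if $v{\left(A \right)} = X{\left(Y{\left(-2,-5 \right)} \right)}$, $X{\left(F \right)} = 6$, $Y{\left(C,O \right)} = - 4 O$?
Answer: $18004$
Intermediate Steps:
$v{\left(A \right)} = 6$
$17998 + v{\left(-105 - 75 \right)} = 17998 + 6 = 18004$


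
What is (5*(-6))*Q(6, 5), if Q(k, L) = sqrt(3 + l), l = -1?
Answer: -30*sqrt(2) ≈ -42.426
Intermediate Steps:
Q(k, L) = sqrt(2) (Q(k, L) = sqrt(3 - 1) = sqrt(2))
(5*(-6))*Q(6, 5) = (5*(-6))*sqrt(2) = -30*sqrt(2)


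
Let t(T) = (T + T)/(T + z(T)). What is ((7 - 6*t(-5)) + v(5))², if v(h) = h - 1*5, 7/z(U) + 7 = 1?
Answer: 10201/1369 ≈ 7.4514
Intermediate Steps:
z(U) = -7/6 (z(U) = 7/(-7 + 1) = 7/(-6) = 7*(-⅙) = -7/6)
v(h) = -5 + h (v(h) = h - 5 = -5 + h)
t(T) = 2*T/(-7/6 + T) (t(T) = (T + T)/(T - 7/6) = (2*T)/(-7/6 + T) = 2*T/(-7/6 + T))
((7 - 6*t(-5)) + v(5))² = ((7 - 72*(-5)/(-7 + 6*(-5))) + (-5 + 5))² = ((7 - 72*(-5)/(-7 - 30)) + 0)² = ((7 - 72*(-5)/(-37)) + 0)² = ((7 - 72*(-5)*(-1)/37) + 0)² = ((7 - 6*60/37) + 0)² = ((7 - 360/37) + 0)² = (-101/37 + 0)² = (-101/37)² = 10201/1369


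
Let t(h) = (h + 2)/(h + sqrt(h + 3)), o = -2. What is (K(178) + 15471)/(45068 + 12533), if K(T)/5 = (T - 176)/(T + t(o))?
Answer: 1376924/5126489 ≈ 0.26859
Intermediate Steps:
t(h) = (2 + h)/(h + sqrt(3 + h))
K(T) = 5*(-176 + T)/T (K(T) = 5*((T - 176)/(T + (2 - 2)/(-2 + sqrt(3 - 2)))) = 5*((-176 + T)/(T + 0/(-2 + sqrt(1)))) = 5*((-176 + T)/(T + 0/(-2 + 1))) = 5*((-176 + T)/(T + 0/(-1))) = 5*((-176 + T)/(T - 1*0)) = 5*((-176 + T)/(T + 0)) = 5*((-176 + T)/T) = 5*(-176 + T)/T)
(K(178) + 15471)/(45068 + 12533) = ((5 - 880/178) + 15471)/(45068 + 12533) = ((5 - 880*1/178) + 15471)/57601 = ((5 - 440/89) + 15471)*(1/57601) = (5/89 + 15471)*(1/57601) = (1376924/89)*(1/57601) = 1376924/5126489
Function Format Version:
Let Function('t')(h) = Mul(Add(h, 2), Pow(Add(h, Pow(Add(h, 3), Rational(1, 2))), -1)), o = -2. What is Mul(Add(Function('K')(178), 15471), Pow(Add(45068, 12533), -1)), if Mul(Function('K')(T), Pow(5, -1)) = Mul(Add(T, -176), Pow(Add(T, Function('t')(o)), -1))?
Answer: Rational(1376924, 5126489) ≈ 0.26859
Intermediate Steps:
Function('t')(h) = Mul(Pow(Add(h, Pow(Add(3, h), Rational(1, 2))), -1), Add(2, h)) (Function('t')(h) = Mul(Add(2, h), Pow(Add(h, Pow(Add(3, h), Rational(1, 2))), -1)) = Mul(Pow(Add(h, Pow(Add(3, h), Rational(1, 2))), -1), Add(2, h)))
Function('K')(T) = Mul(5, Pow(T, -1), Add(-176, T)) (Function('K')(T) = Mul(5, Mul(Add(T, -176), Pow(Add(T, Mul(Pow(Add(-2, Pow(Add(3, -2), Rational(1, 2))), -1), Add(2, -2))), -1))) = Mul(5, Mul(Add(-176, T), Pow(Add(T, Mul(Pow(Add(-2, Pow(1, Rational(1, 2))), -1), 0)), -1))) = Mul(5, Mul(Add(-176, T), Pow(Add(T, Mul(Pow(Add(-2, 1), -1), 0)), -1))) = Mul(5, Mul(Add(-176, T), Pow(Add(T, Mul(Pow(-1, -1), 0)), -1))) = Mul(5, Mul(Add(-176, T), Pow(Add(T, Mul(-1, 0)), -1))) = Mul(5, Mul(Add(-176, T), Pow(Add(T, 0), -1))) = Mul(5, Mul(Add(-176, T), Pow(T, -1))) = Mul(5, Mul(Pow(T, -1), Add(-176, T))) = Mul(5, Pow(T, -1), Add(-176, T)))
Mul(Add(Function('K')(178), 15471), Pow(Add(45068, 12533), -1)) = Mul(Add(Add(5, Mul(-880, Pow(178, -1))), 15471), Pow(Add(45068, 12533), -1)) = Mul(Add(Add(5, Mul(-880, Rational(1, 178))), 15471), Pow(57601, -1)) = Mul(Add(Add(5, Rational(-440, 89)), 15471), Rational(1, 57601)) = Mul(Add(Rational(5, 89), 15471), Rational(1, 57601)) = Mul(Rational(1376924, 89), Rational(1, 57601)) = Rational(1376924, 5126489)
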